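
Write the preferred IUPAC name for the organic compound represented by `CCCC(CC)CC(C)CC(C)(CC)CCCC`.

The longest continuous carbon chain has 12 atoms, so the parent hydride is dodecane.
Number the chain so that the substituent locant set {4,6,8,8} is lower than {5,5,7,9} at the first point of difference.
That gives ethyl groups at C-4 and C-8; methyl groups at C-6 and C-8.
Substituent prefixes are cited in alphabetical order (multiplying prefixes like di-/tri- are ignored for ordering).
Putting it together: 4,8-diethyl-6,8-dimethyldodecane.

4,8-diethyl-6,8-dimethyldodecane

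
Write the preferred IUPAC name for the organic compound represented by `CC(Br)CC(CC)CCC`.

2-bromo-4-ethylheptane

The parent chain contains 7 carbons (heptane).
The numbering direction is chosen so that the substituent locant set {2,4} is lower than {4,6} at the first point of difference.
With this numbering: a bromo group at C-2; an ethyl group at C-4.
The substituents are ordered alphabetically, ignoring any di-/tri- multipliers.
The name is 2-bromo-4-ethylheptane.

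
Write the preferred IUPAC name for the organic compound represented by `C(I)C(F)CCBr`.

4-bromo-2-fluoro-1-iodobutane

The parent chain contains 4 carbons (butane).
Number the chain so that the substituent locant set {1,2,4} is lower than {1,3,4} at the first point of difference.
This places a bromo group at C-4; a fluoro group at C-2; an iodo group at C-1.
The substituents are ordered alphabetically, ignoring any di-/tri- multipliers.
The name is 4-bromo-2-fluoro-1-iodobutane.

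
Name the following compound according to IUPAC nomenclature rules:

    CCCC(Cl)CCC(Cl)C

2,5-dichlorooctane

The longest carbon chain is 8 atoms: the parent is octane.
Choose the numbering such that the substituent locant set {2,5} is lower than {4,7} at the first point of difference.
That gives chloro groups at C-2 and C-5.
Putting it together: 2,5-dichlorooctane.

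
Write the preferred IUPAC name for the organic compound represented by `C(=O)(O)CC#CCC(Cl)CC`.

6-chlorooct-3-ynoic acid

The longest chain bearing the –COOH group and the multiple bond is 8 carbons long (octane).
The highest-priority functional group is a carboxylic acid (terminal –COOH), so the name ends in -oic acid.
A C≡C triple bond in the chain gives the infix -yne-.
The numbering direction is chosen so that the carboxylic acid carbon is C-1 by definition.
That gives the triple bond between C-3 and C-4; a chloro group at C-6.
The name is 6-chlorooct-3-ynoic acid.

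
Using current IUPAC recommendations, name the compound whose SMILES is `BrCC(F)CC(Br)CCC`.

The parent chain contains 7 carbons (heptane).
The numbering direction is chosen so that the substituent locant set {1,2,4} is lower than {4,6,7} at the first point of difference.
With this numbering: bromo groups at C-1 and C-4; a fluoro group at C-2.
Prefixes are listed alphabetically: bromo, fluoro.
Putting it together: 1,4-dibromo-2-fluoroheptane.

1,4-dibromo-2-fluoroheptane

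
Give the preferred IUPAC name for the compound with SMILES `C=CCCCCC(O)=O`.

The longest chain bearing the –COOH group and the multiple bond is 7 carbons long (heptane).
A carboxylic acid (terminal –COOH) is the principal characteristic group, giving the suffix -oic acid.
The chain contains a C=C double bond, so the unsaturation ending is -ene.
Number the chain so that the carboxylic acid carbon is C-1 by definition.
With this numbering: the double bond between C-6 and C-7.
Assembling the pieces gives hept-6-enoic acid.

hept-6-enoic acid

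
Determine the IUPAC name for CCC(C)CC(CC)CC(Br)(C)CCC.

7-bromo-5-ethyl-3,7-dimethyldecane

The parent chain contains 10 carbons (decane).
Number the chain so that the substituent locant set {3,5,7,7} is lower than {4,4,6,8} at the first point of difference.
With this numbering: a bromo group at C-7; an ethyl group at C-5; methyl groups at C-3 and C-7.
The substituents are ordered alphabetically, ignoring any di-/tri- multipliers.
The name is 7-bromo-5-ethyl-3,7-dimethyldecane.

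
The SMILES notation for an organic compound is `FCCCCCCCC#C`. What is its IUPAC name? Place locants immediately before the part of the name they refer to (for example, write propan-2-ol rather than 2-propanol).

The longest carbon chain that includes the multiple bond has 9 carbons, so the parent hydride is nonane.
There is one C≡C triple bond, indicated by the ending -yne.
Number the chain so that numbering from this end puts the triple bond at C-1 rather than C-8.
With this numbering: the triple bond between C-1 and C-2; a fluoro group at C-9.
Putting it together: 9-fluoronon-1-yne.

9-fluoronon-1-yne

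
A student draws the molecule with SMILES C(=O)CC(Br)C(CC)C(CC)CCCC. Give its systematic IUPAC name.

The longest chain bearing the –CHO group is 9 carbons long (nonane).
The principal characteristic group is an aldehyde (terminal –CHO), named with the suffix -al.
The numbering direction is chosen so that the aldehyde carbon is C-1 by definition.
This places a bromo group at C-3; ethyl groups at C-4 and C-5.
Prefixes are listed alphabetically: bromo, ethyl.
The name is 3-bromo-4,5-diethylnonanal.

3-bromo-4,5-diethylnonanal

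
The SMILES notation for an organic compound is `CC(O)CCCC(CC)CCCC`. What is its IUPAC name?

6-ethyldecan-2-ol

The longest carbon chain that includes the –OH group has 10 carbons, so the parent hydride is decane.
The highest-priority functional group is an alcohol (–OH), so the name ends in -ol.
Choose the numbering such that numbering from this end puts the hydroxyl group at C-2 rather than C-9.
That gives the hydroxyl at C-2; an ethyl group at C-6.
The name is 6-ethyldecan-2-ol.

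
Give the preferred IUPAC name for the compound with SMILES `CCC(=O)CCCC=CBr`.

8-bromooct-7-en-3-one

Counting along the main chain through the carbonyl and the multiple bond gives 8 carbons: the parent is octane.
A ketone (C=O on an internal carbon) is the principal characteristic group, giving the suffix -one.
A C=C double bond in the chain gives the infix -ene-.
Number the chain so that numbering from this end puts the carbonyl group at C-3 rather than C-6.
This places the carbonyl at C-3; the double bond between C-7 and C-8; a bromo group at C-8.
Putting it together: 8-bromooct-7-en-3-one.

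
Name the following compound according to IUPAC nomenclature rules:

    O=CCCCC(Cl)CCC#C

Counting along the main chain through the –CHO group and the multiple bond gives 9 carbons: the parent is nonane.
The principal characteristic group is an aldehyde (terminal –CHO), named with the suffix -al.
The chain contains a C≡C triple bond, so the unsaturation ending is -yne.
Number the chain so that the aldehyde carbon is C-1 by definition.
With this numbering: the triple bond between C-8 and C-9; a chloro group at C-5.
Putting it together: 5-chloronon-8-ynal.

5-chloronon-8-ynal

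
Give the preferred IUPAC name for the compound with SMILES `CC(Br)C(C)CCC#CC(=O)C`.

8-bromo-7-methylnon-3-yn-2-one

The longest carbon chain that includes the carbonyl and the multiple bond has 9 carbons, so the parent hydride is nonane.
The highest-priority functional group is a ketone (C=O on an internal carbon), so the name ends in -one.
A C≡C triple bond in the chain gives the infix -yne-.
Choose the numbering such that numbering from this end puts the carbonyl group at C-2 rather than C-8.
This places the carbonyl at C-2; the triple bond between C-3 and C-4; a bromo group at C-8; a methyl group at C-7.
The substituents are ordered alphabetically, ignoring any di-/tri- multipliers.
The name is 8-bromo-7-methylnon-3-yn-2-one.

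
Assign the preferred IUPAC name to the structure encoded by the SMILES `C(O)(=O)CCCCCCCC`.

nonanoic acid

The longest carbon chain that includes the –COOH group has 9 carbons, so the parent hydride is nonane.
The highest-priority functional group is a carboxylic acid (terminal –COOH), so the name ends in -oic acid.
Number the chain so that the carboxylic acid carbon is C-1 by definition.
Putting it together: nonanoic acid.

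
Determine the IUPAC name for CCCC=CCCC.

Counting along the main chain through the multiple bond gives 8 carbons: the parent is octane.
The chain contains a C=C double bond, so the unsaturation ending is -ene.
The molecule is symmetric, so either numbering direction gives the same locants.
With this numbering: the double bond between C-4 and C-5.
Assembling the pieces gives oct-4-ene.

oct-4-ene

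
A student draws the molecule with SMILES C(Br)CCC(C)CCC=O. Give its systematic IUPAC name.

7-bromo-4-methylheptanal

The longest carbon chain that includes the –CHO group has 7 carbons, so the parent hydride is heptane.
The principal characteristic group is an aldehyde (terminal –CHO), named with the suffix -al.
Number the chain so that the aldehyde carbon is C-1 by definition.
This places a bromo group at C-7; a methyl group at C-4.
The substituents are ordered alphabetically, ignoring any di-/tri- multipliers.
The name is 7-bromo-4-methylheptanal.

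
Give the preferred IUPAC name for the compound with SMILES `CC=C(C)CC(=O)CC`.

Counting along the main chain through the carbonyl and the multiple bond gives 7 carbons: the parent is heptane.
A ketone (C=O on an internal carbon) is the principal characteristic group, giving the suffix -one.
There is one C=C double bond, indicated by the ending -ene.
Number the chain so that numbering from this end puts the carbonyl group at C-3 rather than C-5.
That gives the carbonyl at C-3; the double bond between C-5 and C-6; a methyl group at C-5.
Assembling the pieces gives 5-methylhept-5-en-3-one.

5-methylhept-5-en-3-one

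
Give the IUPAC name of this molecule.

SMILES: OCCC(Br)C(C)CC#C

The longest chain bearing the –OH group and the multiple bond is 7 carbons long (heptane).
The highest-priority functional group is an alcohol (–OH), so the name ends in -ol.
A C≡C triple bond in the chain gives the infix -yne-.
Number the chain so that numbering from this end puts the hydroxyl group at C-1 rather than C-7.
With this numbering: the hydroxyl at C-1; the triple bond between C-6 and C-7; a bromo group at C-3; a methyl group at C-4.
Prefixes are listed alphabetically: bromo, methyl.
Assembling the pieces gives 3-bromo-4-methylhept-6-yn-1-ol.

3-bromo-4-methylhept-6-yn-1-ol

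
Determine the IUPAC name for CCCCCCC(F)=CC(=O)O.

Counting along the main chain through the –COOH group and the multiple bond gives 9 carbons: the parent is nonane.
A carboxylic acid (terminal –COOH) is the principal characteristic group, giving the suffix -oic acid.
The chain contains a C=C double bond, so the unsaturation ending is -ene.
Choose the numbering such that the carboxylic acid carbon is C-1 by definition.
That gives the double bond between C-2 and C-3; a fluoro group at C-3.
The name is 3-fluoronon-2-enoic acid.

3-fluoronon-2-enoic acid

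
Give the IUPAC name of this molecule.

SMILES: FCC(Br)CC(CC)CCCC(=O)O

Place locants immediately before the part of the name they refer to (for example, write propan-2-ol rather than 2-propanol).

7-bromo-5-ethyl-8-fluorooctanoic acid

The longest chain bearing the –COOH group is 8 carbons long (octane).
A carboxylic acid (terminal –COOH) is the principal characteristic group, giving the suffix -oic acid.
The numbering direction is chosen so that the carboxylic acid carbon is C-1 by definition.
This places a bromo group at C-7; an ethyl group at C-5; a fluoro group at C-8.
The substituents are ordered alphabetically, ignoring any di-/tri- multipliers.
Assembling the pieces gives 7-bromo-5-ethyl-8-fluorooctanoic acid.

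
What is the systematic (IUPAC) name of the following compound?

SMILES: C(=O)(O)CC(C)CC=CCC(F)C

8-fluoro-3-methylnon-5-enoic acid

The longest chain bearing the –COOH group and the multiple bond is 9 carbons long (nonane).
The principal characteristic group is a carboxylic acid (terminal –COOH), named with the suffix -oic acid.
The chain contains a C=C double bond, so the unsaturation ending is -ene.
Choose the numbering such that the carboxylic acid carbon is C-1 by definition.
That gives the double bond between C-5 and C-6; a fluoro group at C-8; a methyl group at C-3.
Substituent prefixes are cited in alphabetical order (multiplying prefixes like di-/tri- are ignored for ordering).
Assembling the pieces gives 8-fluoro-3-methylnon-5-enoic acid.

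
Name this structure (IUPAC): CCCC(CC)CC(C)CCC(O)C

The longest chain bearing the –OH group is 10 carbons long (decane).
The highest-priority functional group is an alcohol (–OH), so the name ends in -ol.
Choose the numbering such that numbering from this end puts the hydroxyl group at C-2 rather than C-9.
This places the hydroxyl at C-2; an ethyl group at C-7; a methyl group at C-5.
Prefixes are listed alphabetically: ethyl, methyl.
Assembling the pieces gives 7-ethyl-5-methyldecan-2-ol.

7-ethyl-5-methyldecan-2-ol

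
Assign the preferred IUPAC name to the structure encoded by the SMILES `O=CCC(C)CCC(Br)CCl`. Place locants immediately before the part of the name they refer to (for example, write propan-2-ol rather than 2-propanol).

The longest carbon chain that includes the –CHO group has 7 carbons, so the parent hydride is heptane.
An aldehyde (terminal –CHO) is the principal characteristic group, giving the suffix -al.
Choose the numbering such that the aldehyde carbon is C-1 by definition.
This places a bromo group at C-6; a chloro group at C-7; a methyl group at C-3.
Prefixes are listed alphabetically: bromo, chloro, methyl.
Putting it together: 6-bromo-7-chloro-3-methylheptanal.

6-bromo-7-chloro-3-methylheptanal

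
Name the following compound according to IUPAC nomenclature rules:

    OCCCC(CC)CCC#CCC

Counting along the main chain through the –OH group and the multiple bond gives 10 carbons: the parent is decane.
The highest-priority functional group is an alcohol (–OH), so the name ends in -ol.
There is one C≡C triple bond, indicated by the ending -yne.
Choose the numbering such that numbering from this end puts the hydroxyl group at C-1 rather than C-10.
That gives the hydroxyl at C-1; the triple bond between C-7 and C-8; an ethyl group at C-4.
Assembling the pieces gives 4-ethyldec-7-yn-1-ol.

4-ethyldec-7-yn-1-ol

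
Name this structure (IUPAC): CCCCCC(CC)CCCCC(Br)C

2-bromo-7-ethyldodecane

The longest continuous carbon chain has 12 atoms, so the parent hydride is dodecane.
The numbering direction is chosen so that the substituent locant set {2,7} is lower than {6,11} at the first point of difference.
That gives a bromo group at C-2; an ethyl group at C-7.
Substituent prefixes are cited in alphabetical order (multiplying prefixes like di-/tri- are ignored for ordering).
The name is 2-bromo-7-ethyldodecane.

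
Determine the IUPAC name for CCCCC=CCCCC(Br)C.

Counting along the main chain through the multiple bond gives 11 carbons: the parent is undecane.
There is one C=C double bond, indicated by the ending -ene.
Number the chain so that numbering from this end puts the double bond at C-5 rather than C-6.
This places the double bond between C-5 and C-6; a bromo group at C-10.
Assembling the pieces gives 10-bromoundec-5-ene.

10-bromoundec-5-ene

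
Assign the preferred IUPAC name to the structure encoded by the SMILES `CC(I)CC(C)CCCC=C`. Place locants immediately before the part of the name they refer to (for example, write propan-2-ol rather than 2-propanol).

8-iodo-6-methylnon-1-ene

Counting along the main chain through the multiple bond gives 9 carbons: the parent is nonane.
A C=C double bond in the chain gives the infix -ene-.
Number the chain so that numbering from this end puts the double bond at C-1 rather than C-8.
That gives the double bond between C-1 and C-2; an iodo group at C-8; a methyl group at C-6.
The substituents are ordered alphabetically, ignoring any di-/tri- multipliers.
The name is 8-iodo-6-methylnon-1-ene.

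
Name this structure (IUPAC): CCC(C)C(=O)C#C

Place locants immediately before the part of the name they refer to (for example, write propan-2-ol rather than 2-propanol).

Counting along the main chain through the carbonyl and the multiple bond gives 6 carbons: the parent is hexane.
A ketone (C=O on an internal carbon) is the principal characteristic group, giving the suffix -one.
There is one C≡C triple bond, indicated by the ending -yne.
The numbering direction is chosen so that numbering from this end puts the carbonyl group at C-3 rather than C-4.
This places the carbonyl at C-3; the triple bond between C-1 and C-2; a methyl group at C-4.
The name is 4-methylhex-1-yn-3-one.

4-methylhex-1-yn-3-one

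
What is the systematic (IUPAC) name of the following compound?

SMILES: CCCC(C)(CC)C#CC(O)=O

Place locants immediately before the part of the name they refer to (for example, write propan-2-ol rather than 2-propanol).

4-ethyl-4-methylhept-2-ynoic acid

Counting along the main chain through the –COOH group and the multiple bond gives 7 carbons: the parent is heptane.
The highest-priority functional group is a carboxylic acid (terminal –COOH), so the name ends in -oic acid.
A C≡C triple bond in the chain gives the infix -yne-.
Choose the numbering such that the carboxylic acid carbon is C-1 by definition.
This places the triple bond between C-2 and C-3; an ethyl group at C-4; a methyl group at C-4.
Substituent prefixes are cited in alphabetical order (multiplying prefixes like di-/tri- are ignored for ordering).
Putting it together: 4-ethyl-4-methylhept-2-ynoic acid.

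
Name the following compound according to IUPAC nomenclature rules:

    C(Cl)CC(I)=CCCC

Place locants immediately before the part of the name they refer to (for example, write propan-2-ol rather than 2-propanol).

1-chloro-3-iodohept-3-ene

The longest carbon chain that includes the multiple bond has 7 carbons, so the parent hydride is heptane.
The chain contains a C=C double bond, so the unsaturation ending is -ene.
The numbering direction is chosen so that numbering from this end puts the double bond at C-3 rather than C-4.
This places the double bond between C-3 and C-4; a chloro group at C-1; an iodo group at C-3.
Prefixes are listed alphabetically: chloro, iodo.
Putting it together: 1-chloro-3-iodohept-3-ene.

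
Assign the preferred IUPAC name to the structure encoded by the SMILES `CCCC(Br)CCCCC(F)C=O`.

7-bromo-2-fluorodecanal

The longest chain bearing the –CHO group is 10 carbons long (decane).
An aldehyde (terminal –CHO) is the principal characteristic group, giving the suffix -al.
Choose the numbering such that the aldehyde carbon is C-1 by definition.
With this numbering: a bromo group at C-7; a fluoro group at C-2.
Prefixes are listed alphabetically: bromo, fluoro.
Putting it together: 7-bromo-2-fluorodecanal.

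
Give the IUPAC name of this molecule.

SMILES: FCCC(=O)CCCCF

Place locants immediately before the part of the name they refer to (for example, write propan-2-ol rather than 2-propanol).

1,7-difluoroheptan-3-one

The longest chain bearing the carbonyl is 7 carbons long (heptane).
The highest-priority functional group is a ketone (C=O on an internal carbon), so the name ends in -one.
The numbering direction is chosen so that numbering from this end puts the carbonyl group at C-3 rather than C-5.
With this numbering: the carbonyl at C-3; fluoro groups at C-1 and C-7.
The name is 1,7-difluoroheptan-3-one.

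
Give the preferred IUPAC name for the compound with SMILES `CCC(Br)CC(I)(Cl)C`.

The parent chain contains 6 carbons (hexane).
The numbering direction is chosen so that the substituent locant set {2,2,4} is lower than {3,5,5} at the first point of difference.
With this numbering: a bromo group at C-4; a chloro group at C-2; an iodo group at C-2.
Prefixes are listed alphabetically: bromo, chloro, iodo.
Assembling the pieces gives 4-bromo-2-chloro-2-iodohexane.

4-bromo-2-chloro-2-iodohexane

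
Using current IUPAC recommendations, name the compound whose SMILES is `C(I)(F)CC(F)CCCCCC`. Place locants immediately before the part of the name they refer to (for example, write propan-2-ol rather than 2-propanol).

1,3-difluoro-1-iodononane

The longest carbon chain is 9 atoms: the parent is nonane.
Number the chain so that the substituent locant set {1,1,3} is lower than {7,9,9} at the first point of difference.
This places fluoro groups at C-1 and C-3; an iodo group at C-1.
Prefixes are listed alphabetically: fluoro, iodo.
Assembling the pieces gives 1,3-difluoro-1-iodononane.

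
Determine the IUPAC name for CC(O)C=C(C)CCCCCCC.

4-methylundec-3-en-2-ol

The longest carbon chain that includes the –OH group and the multiple bond has 11 carbons, so the parent hydride is undecane.
An alcohol (–OH) is the principal characteristic group, giving the suffix -ol.
A C=C double bond in the chain gives the infix -ene-.
The numbering direction is chosen so that numbering from this end puts the hydroxyl group at C-2 rather than C-10.
With this numbering: the hydroxyl at C-2; the double bond between C-3 and C-4; a methyl group at C-4.
Assembling the pieces gives 4-methylundec-3-en-2-ol.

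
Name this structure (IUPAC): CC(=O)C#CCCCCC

The longest carbon chain that includes the carbonyl and the multiple bond has 9 carbons, so the parent hydride is nonane.
A ketone (C=O on an internal carbon) is the principal characteristic group, giving the suffix -one.
The chain contains a C≡C triple bond, so the unsaturation ending is -yne.
Number the chain so that numbering from this end puts the carbonyl group at C-2 rather than C-8.
This places the carbonyl at C-2; the triple bond between C-3 and C-4.
The name is non-3-yn-2-one.

non-3-yn-2-one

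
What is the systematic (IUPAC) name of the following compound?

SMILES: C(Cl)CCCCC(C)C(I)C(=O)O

The longest carbon chain that includes the –COOH group has 8 carbons, so the parent hydride is octane.
The principal characteristic group is a carboxylic acid (terminal –COOH), named with the suffix -oic acid.
Choose the numbering such that the carboxylic acid carbon is C-1 by definition.
With this numbering: a chloro group at C-8; an iodo group at C-2; a methyl group at C-3.
The substituents are ordered alphabetically, ignoring any di-/tri- multipliers.
Putting it together: 8-chloro-2-iodo-3-methyloctanoic acid.

8-chloro-2-iodo-3-methyloctanoic acid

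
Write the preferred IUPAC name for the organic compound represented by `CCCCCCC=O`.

heptanal

Counting along the main chain through the –CHO group gives 7 carbons: the parent is heptane.
The principal characteristic group is an aldehyde (terminal –CHO), named with the suffix -al.
Number the chain so that the aldehyde carbon is C-1 by definition.
Assembling the pieces gives heptanal.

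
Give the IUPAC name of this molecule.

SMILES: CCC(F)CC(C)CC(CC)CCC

7-ethyl-3-fluoro-5-methyldecane

The longest carbon chain is 10 atoms: the parent is decane.
The numbering direction is chosen so that the substituent locant set {3,5,7} is lower than {4,6,8} at the first point of difference.
With this numbering: an ethyl group at C-7; a fluoro group at C-3; a methyl group at C-5.
Substituent prefixes are cited in alphabetical order (multiplying prefixes like di-/tri- are ignored for ordering).
The name is 7-ethyl-3-fluoro-5-methyldecane.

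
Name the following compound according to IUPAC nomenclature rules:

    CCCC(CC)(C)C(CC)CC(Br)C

The longest continuous carbon chain has 8 atoms, so the parent hydride is octane.
The numbering direction is chosen so that the substituent locant set {2,4,5,5} is lower than {4,4,5,7} at the first point of difference.
This places a bromo group at C-2; ethyl groups at C-4 and C-5; a methyl group at C-5.
The substituents are ordered alphabetically, ignoring any di-/tri- multipliers.
The name is 2-bromo-4,5-diethyl-5-methyloctane.

2-bromo-4,5-diethyl-5-methyloctane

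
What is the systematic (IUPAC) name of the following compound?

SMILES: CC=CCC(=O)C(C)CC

The longest chain bearing the carbonyl and the multiple bond is 8 carbons long (octane).
The highest-priority functional group is a ketone (C=O on an internal carbon), so the name ends in -one.
A C=C double bond in the chain gives the infix -ene-.
Choose the numbering such that numbering from this end puts the carbonyl group at C-4 rather than C-5.
This places the carbonyl at C-4; the double bond between C-6 and C-7; a methyl group at C-3.
Assembling the pieces gives 3-methyloct-6-en-4-one.

3-methyloct-6-en-4-one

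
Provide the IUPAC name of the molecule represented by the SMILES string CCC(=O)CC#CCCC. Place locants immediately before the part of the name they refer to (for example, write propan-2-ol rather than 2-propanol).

non-5-yn-3-one

Counting along the main chain through the carbonyl and the multiple bond gives 9 carbons: the parent is nonane.
A ketone (C=O on an internal carbon) is the principal characteristic group, giving the suffix -one.
There is one C≡C triple bond, indicated by the ending -yne.
Number the chain so that numbering from this end puts the carbonyl group at C-3 rather than C-7.
This places the carbonyl at C-3; the triple bond between C-5 and C-6.
Assembling the pieces gives non-5-yn-3-one.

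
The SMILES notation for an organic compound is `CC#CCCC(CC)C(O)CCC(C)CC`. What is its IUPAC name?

The longest carbon chain that includes the –OH group and the multiple bond has 12 carbons, so the parent hydride is dodecane.
The principal characteristic group is an alcohol (–OH), named with the suffix -ol.
There is one C≡C triple bond, indicated by the ending -yne.
Number the chain so that numbering from this end puts the hydroxyl group at C-6 rather than C-7.
This places the hydroxyl at C-6; the triple bond between C-10 and C-11; an ethyl group at C-7; a methyl group at C-3.
The substituents are ordered alphabetically, ignoring any di-/tri- multipliers.
Putting it together: 7-ethyl-3-methyldodec-10-yn-6-ol.

7-ethyl-3-methyldodec-10-yn-6-ol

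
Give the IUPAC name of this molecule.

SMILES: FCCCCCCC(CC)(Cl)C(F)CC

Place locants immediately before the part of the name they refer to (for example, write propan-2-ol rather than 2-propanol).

The longest continuous carbon chain has 10 atoms, so the parent hydride is decane.
The numbering direction is chosen so that the substituent locant set {1,7,7,8} is lower than {3,4,4,10} at the first point of difference.
With this numbering: a chloro group at C-7; an ethyl group at C-7; fluoro groups at C-1 and C-8.
The substituents are ordered alphabetically, ignoring any di-/tri- multipliers.
The name is 7-chloro-7-ethyl-1,8-difluorodecane.

7-chloro-7-ethyl-1,8-difluorodecane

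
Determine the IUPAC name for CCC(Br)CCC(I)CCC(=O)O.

7-bromo-4-iodononanoic acid

The longest chain bearing the –COOH group is 9 carbons long (nonane).
The principal characteristic group is a carboxylic acid (terminal –COOH), named with the suffix -oic acid.
Number the chain so that the carboxylic acid carbon is C-1 by definition.
This places a bromo group at C-7; an iodo group at C-4.
The substituents are ordered alphabetically, ignoring any di-/tri- multipliers.
Putting it together: 7-bromo-4-iodononanoic acid.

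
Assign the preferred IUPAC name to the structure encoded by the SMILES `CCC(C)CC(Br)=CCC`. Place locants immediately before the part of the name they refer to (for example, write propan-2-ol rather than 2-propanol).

The longest carbon chain that includes the multiple bond has 8 carbons, so the parent hydride is octane.
A C=C double bond in the chain gives the infix -ene-.
The numbering direction is chosen so that numbering from this end puts the double bond at C-3 rather than C-5.
That gives the double bond between C-3 and C-4; a bromo group at C-4; a methyl group at C-6.
Prefixes are listed alphabetically: bromo, methyl.
The name is 4-bromo-6-methyloct-3-ene.

4-bromo-6-methyloct-3-ene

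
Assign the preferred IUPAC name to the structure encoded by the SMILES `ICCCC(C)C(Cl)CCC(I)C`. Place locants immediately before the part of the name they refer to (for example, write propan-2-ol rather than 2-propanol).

5-chloro-1,8-diiodo-4-methylnonane

The longest carbon chain is 9 atoms: the parent is nonane.
The numbering direction is chosen so that the substituent locant set {1,4,5,8} is lower than {2,5,6,9} at the first point of difference.
That gives a chloro group at C-5; iodo groups at C-1 and C-8; a methyl group at C-4.
The substituents are ordered alphabetically, ignoring any di-/tri- multipliers.
Putting it together: 5-chloro-1,8-diiodo-4-methylnonane.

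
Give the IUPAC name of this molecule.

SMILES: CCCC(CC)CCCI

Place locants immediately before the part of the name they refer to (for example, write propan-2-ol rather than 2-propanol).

The parent chain contains 7 carbons (heptane).
Number the chain so that the substituent locant set {1,4} is lower than {4,7} at the first point of difference.
This places an ethyl group at C-4; an iodo group at C-1.
Substituent prefixes are cited in alphabetical order (multiplying prefixes like di-/tri- are ignored for ordering).
Putting it together: 4-ethyl-1-iodoheptane.

4-ethyl-1-iodoheptane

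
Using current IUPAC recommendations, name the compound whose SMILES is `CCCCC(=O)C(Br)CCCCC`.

6-bromoundecan-5-one

Counting along the main chain through the carbonyl gives 11 carbons: the parent is undecane.
The highest-priority functional group is a ketone (C=O on an internal carbon), so the name ends in -one.
The numbering direction is chosen so that numbering from this end puts the carbonyl group at C-5 rather than C-7.
This places the carbonyl at C-5; a bromo group at C-6.
Putting it together: 6-bromoundecan-5-one.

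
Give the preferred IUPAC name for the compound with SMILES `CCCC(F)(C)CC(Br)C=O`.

The longest carbon chain that includes the –CHO group has 7 carbons, so the parent hydride is heptane.
The principal characteristic group is an aldehyde (terminal –CHO), named with the suffix -al.
The numbering direction is chosen so that the aldehyde carbon is C-1 by definition.
With this numbering: a bromo group at C-2; a fluoro group at C-4; a methyl group at C-4.
The substituents are ordered alphabetically, ignoring any di-/tri- multipliers.
Putting it together: 2-bromo-4-fluoro-4-methylheptanal.

2-bromo-4-fluoro-4-methylheptanal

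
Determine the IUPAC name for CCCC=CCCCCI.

9-iodonon-4-ene

The longest carbon chain that includes the multiple bond has 9 carbons, so the parent hydride is nonane.
There is one C=C double bond, indicated by the ending -ene.
Choose the numbering such that numbering from this end puts the double bond at C-4 rather than C-5.
This places the double bond between C-4 and C-5; an iodo group at C-9.
The name is 9-iodonon-4-ene.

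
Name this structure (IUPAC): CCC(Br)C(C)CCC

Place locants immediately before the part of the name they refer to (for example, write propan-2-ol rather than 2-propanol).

The parent chain contains 7 carbons (heptane).
The numbering direction is chosen so that the substituent locant set {3,4} is lower than {4,5} at the first point of difference.
That gives a bromo group at C-3; a methyl group at C-4.
Prefixes are listed alphabetically: bromo, methyl.
The name is 3-bromo-4-methylheptane.

3-bromo-4-methylheptane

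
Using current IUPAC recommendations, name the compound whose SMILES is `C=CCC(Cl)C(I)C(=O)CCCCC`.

4-chloro-5-iodoundec-1-en-6-one

The longest chain bearing the carbonyl and the multiple bond is 11 carbons long (undecane).
A ketone (C=O on an internal carbon) is the principal characteristic group, giving the suffix -one.
The chain contains a C=C double bond, so the unsaturation ending is -ene.
The numbering direction is chosen so that numbering from this end puts the double bond at C-1 rather than C-10.
That gives the carbonyl at C-6; the double bond between C-1 and C-2; a chloro group at C-4; an iodo group at C-5.
Prefixes are listed alphabetically: chloro, iodo.
Putting it together: 4-chloro-5-iodoundec-1-en-6-one.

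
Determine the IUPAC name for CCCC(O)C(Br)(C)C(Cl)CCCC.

The longest carbon chain that includes the –OH group has 10 carbons, so the parent hydride is decane.
The principal characteristic group is an alcohol (–OH), named with the suffix -ol.
Number the chain so that numbering from this end puts the hydroxyl group at C-4 rather than C-7.
That gives the hydroxyl at C-4; a bromo group at C-5; a chloro group at C-6; a methyl group at C-5.
Prefixes are listed alphabetically: bromo, chloro, methyl.
The name is 5-bromo-6-chloro-5-methyldecan-4-ol.

5-bromo-6-chloro-5-methyldecan-4-ol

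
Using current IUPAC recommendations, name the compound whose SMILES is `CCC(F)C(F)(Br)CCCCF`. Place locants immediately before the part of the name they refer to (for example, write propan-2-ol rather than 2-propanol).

The longest carbon chain is 8 atoms: the parent is octane.
Number the chain so that the substituent locant set {1,5,5,6} is lower than {3,4,4,8} at the first point of difference.
This places a bromo group at C-5; fluoro groups at C-1 and C-5 and C-6.
Prefixes are listed alphabetically: bromo, fluoro.
The name is 5-bromo-1,5,6-trifluorooctane.

5-bromo-1,5,6-trifluorooctane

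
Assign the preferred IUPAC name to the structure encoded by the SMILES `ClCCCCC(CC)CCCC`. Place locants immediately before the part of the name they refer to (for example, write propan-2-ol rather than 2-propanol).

1-chloro-5-ethylnonane

The longest continuous carbon chain has 9 atoms, so the parent hydride is nonane.
Choose the numbering such that the substituent locant set {1,5} is lower than {5,9} at the first point of difference.
With this numbering: a chloro group at C-1; an ethyl group at C-5.
The substituents are ordered alphabetically, ignoring any di-/tri- multipliers.
Assembling the pieces gives 1-chloro-5-ethylnonane.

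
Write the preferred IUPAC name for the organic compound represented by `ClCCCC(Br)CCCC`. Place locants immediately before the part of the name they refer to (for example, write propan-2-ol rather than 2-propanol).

The longest continuous carbon chain has 8 atoms, so the parent hydride is octane.
Number the chain so that the substituent locant set {1,4} is lower than {5,8} at the first point of difference.
That gives a bromo group at C-4; a chloro group at C-1.
Prefixes are listed alphabetically: bromo, chloro.
Putting it together: 4-bromo-1-chlorooctane.

4-bromo-1-chlorooctane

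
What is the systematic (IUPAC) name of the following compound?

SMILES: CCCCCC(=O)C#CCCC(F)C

The longest carbon chain that includes the carbonyl and the multiple bond has 12 carbons, so the parent hydride is dodecane.
The principal characteristic group is a ketone (C=O on an internal carbon), named with the suffix -one.
There is one C≡C triple bond, indicated by the ending -yne.
Number the chain so that numbering from this end puts the carbonyl group at C-6 rather than C-7.
This places the carbonyl at C-6; the triple bond between C-7 and C-8; a fluoro group at C-11.
Assembling the pieces gives 11-fluorododec-7-yn-6-one.

11-fluorododec-7-yn-6-one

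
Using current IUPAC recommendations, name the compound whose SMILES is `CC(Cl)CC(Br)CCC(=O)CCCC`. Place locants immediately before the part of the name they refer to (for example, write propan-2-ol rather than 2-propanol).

8-bromo-10-chloroundecan-5-one

The longest chain bearing the carbonyl is 11 carbons long (undecane).
The highest-priority functional group is a ketone (C=O on an internal carbon), so the name ends in -one.
The numbering direction is chosen so that numbering from this end puts the carbonyl group at C-5 rather than C-7.
That gives the carbonyl at C-5; a bromo group at C-8; a chloro group at C-10.
Substituent prefixes are cited in alphabetical order (multiplying prefixes like di-/tri- are ignored for ordering).
Putting it together: 8-bromo-10-chloroundecan-5-one.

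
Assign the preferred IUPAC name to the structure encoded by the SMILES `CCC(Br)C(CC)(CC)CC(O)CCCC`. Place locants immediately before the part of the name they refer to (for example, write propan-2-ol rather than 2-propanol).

8-bromo-7,7-diethyldecan-5-ol

The longest chain bearing the –OH group is 10 carbons long (decane).
An alcohol (–OH) is the principal characteristic group, giving the suffix -ol.
Choose the numbering such that numbering from this end puts the hydroxyl group at C-5 rather than C-6.
With this numbering: the hydroxyl at C-5; a bromo group at C-8; two ethyl groups at C-7.
The substituents are ordered alphabetically, ignoring any di-/tri- multipliers.
Putting it together: 8-bromo-7,7-diethyldecan-5-ol.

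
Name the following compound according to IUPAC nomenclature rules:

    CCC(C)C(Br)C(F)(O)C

3-bromo-2-fluoro-4-methylhexan-2-ol

The longest chain bearing the –OH group is 6 carbons long (hexane).
The highest-priority functional group is an alcohol (–OH), so the name ends in -ol.
Number the chain so that numbering from this end puts the hydroxyl group at C-2 rather than C-5.
This places the hydroxyl at C-2; a bromo group at C-3; a fluoro group at C-2; a methyl group at C-4.
Substituent prefixes are cited in alphabetical order (multiplying prefixes like di-/tri- are ignored for ordering).
Assembling the pieces gives 3-bromo-2-fluoro-4-methylhexan-2-ol.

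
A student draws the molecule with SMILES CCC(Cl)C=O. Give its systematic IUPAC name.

2-chlorobutanal

The longest carbon chain that includes the –CHO group has 4 carbons, so the parent hydride is butane.
The principal characteristic group is an aldehyde (terminal –CHO), named with the suffix -al.
Choose the numbering such that the aldehyde carbon is C-1 by definition.
This places a chloro group at C-2.
The name is 2-chlorobutanal.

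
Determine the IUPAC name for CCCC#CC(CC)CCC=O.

The longest carbon chain that includes the –CHO group and the multiple bond has 9 carbons, so the parent hydride is nonane.
An aldehyde (terminal –CHO) is the principal characteristic group, giving the suffix -al.
The chain contains a C≡C triple bond, so the unsaturation ending is -yne.
The numbering direction is chosen so that the aldehyde carbon is C-1 by definition.
With this numbering: the triple bond between C-5 and C-6; an ethyl group at C-4.
Assembling the pieces gives 4-ethylnon-5-ynal.

4-ethylnon-5-ynal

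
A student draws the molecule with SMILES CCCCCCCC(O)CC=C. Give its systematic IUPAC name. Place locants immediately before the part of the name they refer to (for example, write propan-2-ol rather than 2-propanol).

Counting along the main chain through the –OH group and the multiple bond gives 11 carbons: the parent is undecane.
An alcohol (–OH) is the principal characteristic group, giving the suffix -ol.
There is one C=C double bond, indicated by the ending -ene.
Choose the numbering such that numbering from this end puts the hydroxyl group at C-4 rather than C-8.
This places the hydroxyl at C-4; the double bond between C-1 and C-2.
The name is undec-1-en-4-ol.

undec-1-en-4-ol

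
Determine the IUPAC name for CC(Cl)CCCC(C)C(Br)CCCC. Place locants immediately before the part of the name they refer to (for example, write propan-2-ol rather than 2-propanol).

The longest carbon chain is 11 atoms: the parent is undecane.
The numbering direction is chosen so that the substituent locant set {2,6,7} is lower than {5,6,10} at the first point of difference.
That gives a bromo group at C-7; a chloro group at C-2; a methyl group at C-6.
Prefixes are listed alphabetically: bromo, chloro, methyl.
Assembling the pieces gives 7-bromo-2-chloro-6-methylundecane.

7-bromo-2-chloro-6-methylundecane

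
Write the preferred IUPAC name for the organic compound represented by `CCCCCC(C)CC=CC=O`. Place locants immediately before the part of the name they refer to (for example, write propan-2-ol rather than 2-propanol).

5-methyldec-2-enal

The longest chain bearing the –CHO group and the multiple bond is 10 carbons long (decane).
The highest-priority functional group is an aldehyde (terminal –CHO), so the name ends in -al.
A C=C double bond in the chain gives the infix -ene-.
Choose the numbering such that the aldehyde carbon is C-1 by definition.
That gives the double bond between C-2 and C-3; a methyl group at C-5.
The name is 5-methyldec-2-enal.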